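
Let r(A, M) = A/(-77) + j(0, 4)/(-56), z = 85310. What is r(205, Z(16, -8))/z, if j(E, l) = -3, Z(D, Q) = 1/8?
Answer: -1607/52550960 ≈ -3.0580e-5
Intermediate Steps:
Z(D, Q) = ⅛
r(A, M) = 3/56 - A/77 (r(A, M) = A/(-77) - 3/(-56) = A*(-1/77) - 3*(-1/56) = -A/77 + 3/56 = 3/56 - A/77)
r(205, Z(16, -8))/z = (3/56 - 1/77*205)/85310 = (3/56 - 205/77)*(1/85310) = -1607/616*1/85310 = -1607/52550960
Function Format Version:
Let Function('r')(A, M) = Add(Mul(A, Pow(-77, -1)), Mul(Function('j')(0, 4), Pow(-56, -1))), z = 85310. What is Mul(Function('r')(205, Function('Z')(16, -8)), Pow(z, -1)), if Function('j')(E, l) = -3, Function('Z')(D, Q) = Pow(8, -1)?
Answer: Rational(-1607, 52550960) ≈ -3.0580e-5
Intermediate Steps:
Function('Z')(D, Q) = Rational(1, 8)
Function('r')(A, M) = Add(Rational(3, 56), Mul(Rational(-1, 77), A)) (Function('r')(A, M) = Add(Mul(A, Pow(-77, -1)), Mul(-3, Pow(-56, -1))) = Add(Mul(A, Rational(-1, 77)), Mul(-3, Rational(-1, 56))) = Add(Mul(Rational(-1, 77), A), Rational(3, 56)) = Add(Rational(3, 56), Mul(Rational(-1, 77), A)))
Mul(Function('r')(205, Function('Z')(16, -8)), Pow(z, -1)) = Mul(Add(Rational(3, 56), Mul(Rational(-1, 77), 205)), Pow(85310, -1)) = Mul(Add(Rational(3, 56), Rational(-205, 77)), Rational(1, 85310)) = Mul(Rational(-1607, 616), Rational(1, 85310)) = Rational(-1607, 52550960)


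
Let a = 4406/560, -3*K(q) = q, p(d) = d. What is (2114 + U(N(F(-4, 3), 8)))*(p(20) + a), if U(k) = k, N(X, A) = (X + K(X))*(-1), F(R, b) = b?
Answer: 2059992/35 ≈ 58857.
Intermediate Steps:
K(q) = -q/3
N(X, A) = -2*X/3 (N(X, A) = (X - X/3)*(-1) = (2*X/3)*(-1) = -2*X/3)
a = 2203/280 (a = 4406*(1/560) = 2203/280 ≈ 7.8679)
(2114 + U(N(F(-4, 3), 8)))*(p(20) + a) = (2114 - 2/3*3)*(20 + 2203/280) = (2114 - 2)*(7803/280) = 2112*(7803/280) = 2059992/35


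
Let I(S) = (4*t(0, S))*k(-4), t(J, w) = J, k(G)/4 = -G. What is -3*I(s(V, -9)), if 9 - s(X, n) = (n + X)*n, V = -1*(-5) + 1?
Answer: 0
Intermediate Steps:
k(G) = -4*G (k(G) = 4*(-G) = -4*G)
V = 6 (V = 5 + 1 = 6)
s(X, n) = 9 - n*(X + n) (s(X, n) = 9 - (n + X)*n = 9 - (X + n)*n = 9 - n*(X + n))
I(S) = 0 (I(S) = (4*0)*(-4*(-4)) = 0*16 = 0)
-3*I(s(V, -9)) = -3*0 = 0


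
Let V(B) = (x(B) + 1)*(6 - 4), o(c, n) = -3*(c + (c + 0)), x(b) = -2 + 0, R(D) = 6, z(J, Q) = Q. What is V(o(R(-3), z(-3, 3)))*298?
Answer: -596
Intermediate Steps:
x(b) = -2
o(c, n) = -6*c (o(c, n) = -3*(c + c) = -6*c)
V(B) = -2 (V(B) = (-2 + 1)*(6 - 4) = -1*2 = -2)
V(o(R(-3), z(-3, 3)))*298 = -2*298 = -596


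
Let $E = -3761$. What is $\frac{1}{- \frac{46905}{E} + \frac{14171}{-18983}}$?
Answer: $\frac{71395063}{837100484} \approx 0.085289$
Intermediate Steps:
$\frac{1}{- \frac{46905}{E} + \frac{14171}{-18983}} = \frac{1}{- \frac{46905}{-3761} + \frac{14171}{-18983}} = \frac{1}{\left(-46905\right) \left(- \frac{1}{3761}\right) + 14171 \left(- \frac{1}{18983}\right)} = \frac{1}{\frac{46905}{3761} - \frac{14171}{18983}} = \frac{1}{\frac{837100484}{71395063}} = \frac{71395063}{837100484}$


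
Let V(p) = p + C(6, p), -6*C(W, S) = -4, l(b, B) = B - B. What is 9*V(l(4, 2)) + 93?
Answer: 99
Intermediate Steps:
l(b, B) = 0
C(W, S) = ⅔ (C(W, S) = -⅙*(-4) = ⅔)
V(p) = ⅔ + p (V(p) = p + ⅔ = ⅔ + p)
9*V(l(4, 2)) + 93 = 9*(⅔ + 0) + 93 = 9*(⅔) + 93 = 6 + 93 = 99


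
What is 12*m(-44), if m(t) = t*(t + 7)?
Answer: 19536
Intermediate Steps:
m(t) = t*(7 + t)
12*m(-44) = 12*(-44*(7 - 44)) = 12*(-44*(-37)) = 12*1628 = 19536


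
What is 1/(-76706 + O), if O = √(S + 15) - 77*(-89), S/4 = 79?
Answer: -69853/4879441278 - √331/4879441278 ≈ -1.4320e-5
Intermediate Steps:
S = 316 (S = 4*79 = 316)
O = 6853 + √331 (O = √(316 + 15) - 77*(-89) = √331 + 6853 = 6853 + √331 ≈ 6871.2)
1/(-76706 + O) = 1/(-76706 + (6853 + √331)) = 1/(-69853 + √331)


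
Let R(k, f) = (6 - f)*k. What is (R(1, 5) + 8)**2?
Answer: 81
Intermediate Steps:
R(k, f) = k*(6 - f)
(R(1, 5) + 8)**2 = (1*(6 - 1*5) + 8)**2 = (1*(6 - 5) + 8)**2 = (1*1 + 8)**2 = (1 + 8)**2 = 9**2 = 81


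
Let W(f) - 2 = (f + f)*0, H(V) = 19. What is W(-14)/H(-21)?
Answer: 2/19 ≈ 0.10526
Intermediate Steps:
W(f) = 2 (W(f) = 2 + (f + f)*0 = 2 + (2*f)*0 = 2 + 0 = 2)
W(-14)/H(-21) = 2/19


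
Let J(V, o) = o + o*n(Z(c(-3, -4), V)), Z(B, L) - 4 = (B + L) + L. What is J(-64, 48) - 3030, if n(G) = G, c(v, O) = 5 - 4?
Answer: -8886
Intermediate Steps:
c(v, O) = 1
Z(B, L) = 4 + B + 2*L (Z(B, L) = 4 + ((B + L) + L) = 4 + (B + 2*L) = 4 + B + 2*L)
J(V, o) = o + o*(5 + 2*V) (J(V, o) = o + o*(4 + 1 + 2*V) = o + o*(5 + 2*V))
J(-64, 48) - 3030 = 2*48*(3 - 64) - 3030 = 2*48*(-61) - 3030 = -5856 - 3030 = -8886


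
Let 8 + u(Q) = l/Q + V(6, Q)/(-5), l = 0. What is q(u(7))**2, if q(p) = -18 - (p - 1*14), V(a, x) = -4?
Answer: 256/25 ≈ 10.240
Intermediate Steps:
u(Q) = -36/5 (u(Q) = -8 + (0/Q - 4/(-5)) = -8 + (0 - 4*(-1/5)) = -8 + (0 + 4/5) = -8 + 4/5 = -36/5)
q(p) = -4 - p (q(p) = -18 - (p - 14) = -18 - (-14 + p) = -18 + (14 - p) = -4 - p)
q(u(7))**2 = (-4 - 1*(-36/5))**2 = (-4 + 36/5)**2 = (16/5)**2 = 256/25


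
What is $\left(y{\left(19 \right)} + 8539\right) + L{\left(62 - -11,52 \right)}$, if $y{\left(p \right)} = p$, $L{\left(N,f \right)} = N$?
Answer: $8631$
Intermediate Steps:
$\left(y{\left(19 \right)} + 8539\right) + L{\left(62 - -11,52 \right)} = \left(19 + 8539\right) + \left(62 - -11\right) = 8558 + \left(62 + 11\right) = 8558 + 73 = 8631$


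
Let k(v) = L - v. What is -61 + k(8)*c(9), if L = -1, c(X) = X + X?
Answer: -223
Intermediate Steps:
c(X) = 2*X
k(v) = -1 - v
-61 + k(8)*c(9) = -61 + (-1 - 1*8)*(2*9) = -61 + (-1 - 8)*18 = -61 - 9*18 = -61 - 162 = -223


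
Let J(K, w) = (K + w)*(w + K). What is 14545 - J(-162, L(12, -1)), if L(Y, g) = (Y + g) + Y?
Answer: -4776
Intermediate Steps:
L(Y, g) = g + 2*Y
J(K, w) = (K + w)² (J(K, w) = (K + w)*(K + w) = (K + w)²)
14545 - J(-162, L(12, -1)) = 14545 - (-162 + (-1 + 2*12))² = 14545 - (-162 + (-1 + 24))² = 14545 - (-162 + 23)² = 14545 - 1*(-139)² = 14545 - 1*19321 = 14545 - 19321 = -4776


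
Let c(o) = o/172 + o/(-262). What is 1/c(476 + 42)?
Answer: 11266/11655 ≈ 0.96662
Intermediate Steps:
c(o) = 45*o/22532 (c(o) = o*(1/172) + o*(-1/262) = o/172 - o/262 = 45*o/22532)
1/c(476 + 42) = 1/(45*(476 + 42)/22532) = 1/((45/22532)*518) = 1/(11655/11266) = 11266/11655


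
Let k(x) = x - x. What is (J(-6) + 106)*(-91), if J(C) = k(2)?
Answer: -9646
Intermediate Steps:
k(x) = 0
J(C) = 0
(J(-6) + 106)*(-91) = (0 + 106)*(-91) = 106*(-91) = -9646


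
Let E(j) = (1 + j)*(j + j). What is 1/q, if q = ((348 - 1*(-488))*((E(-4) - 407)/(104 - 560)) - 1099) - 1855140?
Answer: -6/11133221 ≈ -5.3893e-7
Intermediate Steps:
E(j) = 2*j*(1 + j) (E(j) = (1 + j)*(2*j) = 2*j*(1 + j))
q = -11133221/6 (q = ((348 - 1*(-488))*((2*(-4)*(1 - 4) - 407)/(104 - 560)) - 1099) - 1855140 = ((348 + 488)*((2*(-4)*(-3) - 407)/(-456)) - 1099) - 1855140 = (836*((24 - 407)*(-1/456)) - 1099) - 1855140 = (836*(-383*(-1/456)) - 1099) - 1855140 = (836*(383/456) - 1099) - 1855140 = (4213/6 - 1099) - 1855140 = -2381/6 - 1855140 = -11133221/6 ≈ -1.8555e+6)
1/q = 1/(-11133221/6) = -6/11133221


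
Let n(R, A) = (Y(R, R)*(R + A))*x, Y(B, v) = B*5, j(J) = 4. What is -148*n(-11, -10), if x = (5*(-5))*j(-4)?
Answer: 17094000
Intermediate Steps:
x = -100 (x = (5*(-5))*4 = -25*4 = -100)
Y(B, v) = 5*B
n(R, A) = -500*R*(A + R) (n(R, A) = ((5*R)*(R + A))*(-100) = ((5*R)*(A + R))*(-100) = (5*R*(A + R))*(-100) = -500*R*(A + R))
-148*n(-11, -10) = -(-74000)*(-11)*(-10 - 11) = -(-74000)*(-11)*(-21) = -148*(-115500) = 17094000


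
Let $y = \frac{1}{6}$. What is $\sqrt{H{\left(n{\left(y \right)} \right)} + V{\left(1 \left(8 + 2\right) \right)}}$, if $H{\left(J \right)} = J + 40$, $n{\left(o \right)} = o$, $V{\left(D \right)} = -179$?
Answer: $\frac{7 i \sqrt{102}}{6} \approx 11.783 i$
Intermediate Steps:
$y = \frac{1}{6} \approx 0.16667$
$H{\left(J \right)} = 40 + J$
$\sqrt{H{\left(n{\left(y \right)} \right)} + V{\left(1 \left(8 + 2\right) \right)}} = \sqrt{\left(40 + \frac{1}{6}\right) - 179} = \sqrt{\frac{241}{6} - 179} = \sqrt{- \frac{833}{6}} = \frac{7 i \sqrt{102}}{6}$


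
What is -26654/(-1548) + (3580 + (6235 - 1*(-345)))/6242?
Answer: 45525487/2415654 ≈ 18.846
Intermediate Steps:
-26654/(-1548) + (3580 + (6235 - 1*(-345)))/6242 = -26654*(-1/1548) + (3580 + (6235 + 345))*(1/6242) = 13327/774 + (3580 + 6580)*(1/6242) = 13327/774 + 10160*(1/6242) = 13327/774 + 5080/3121 = 45525487/2415654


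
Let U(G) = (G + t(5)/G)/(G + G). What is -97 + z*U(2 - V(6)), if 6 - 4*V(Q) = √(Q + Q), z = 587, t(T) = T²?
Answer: 59093/2 - 14675*√3 ≈ 4128.7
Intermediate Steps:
V(Q) = 3/2 - √2*√Q/4 (V(Q) = 3/2 - √(Q + Q)/4 = 3/2 - √2*√Q/4)
U(G) = (G + 25/G)/(2*G) (U(G) = (G + 5²/G)/(G + G) = (G + 25/G)/((2*G)) = (G + 25/G)*(1/(2*G)) = (G + 25/G)/(2*G))
-97 + z*U(2 - V(6)) = -97 + 587*((25 + (2 - (3/2 - √2*√6/4))²)/(2*(2 - (3/2 - √2*√6/4))²)) = -97 + 587*((25 + (2 - (3/2 - √3/2))²)/(2*(2 - (3/2 - √3/2))²)) = -97 + 587*((25 + (2 + (-3/2 + √3/2))²)/(2*(2 + (-3/2 + √3/2))²)) = -97 + 587*((25 + (½ + √3/2)²)/(2*(½ + √3/2)²)) = -97 + 587*(25 + (½ + √3/2)²)/(2*(½ + √3/2)²)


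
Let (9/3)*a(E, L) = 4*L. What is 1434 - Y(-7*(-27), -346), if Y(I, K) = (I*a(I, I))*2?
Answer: -93822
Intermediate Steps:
a(E, L) = 4*L/3 (a(E, L) = (4*L)/3 = 4*L/3)
Y(I, K) = 8*I**2/3 (Y(I, K) = (I*(4*I/3))*2 = (4*I**2/3)*2 = 8*I**2/3)
1434 - Y(-7*(-27), -346) = 1434 - 8*(-7*(-27))**2/3 = 1434 - 8*189**2/3 = 1434 - 8*35721/3 = 1434 - 1*95256 = 1434 - 95256 = -93822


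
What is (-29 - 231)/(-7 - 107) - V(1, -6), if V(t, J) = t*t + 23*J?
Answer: 7939/57 ≈ 139.28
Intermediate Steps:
V(t, J) = t**2 + 23*J
(-29 - 231)/(-7 - 107) - V(1, -6) = (-29 - 231)/(-7 - 107) - (1**2 + 23*(-6)) = -260/(-114) - (1 - 138) = -260*(-1/114) - 1*(-137) = 130/57 + 137 = 7939/57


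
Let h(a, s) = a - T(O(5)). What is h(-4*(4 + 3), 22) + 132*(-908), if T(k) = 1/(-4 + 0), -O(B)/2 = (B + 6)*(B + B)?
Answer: -479535/4 ≈ -1.1988e+5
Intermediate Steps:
O(B) = -4*B*(6 + B) (O(B) = -2*(B + 6)*(B + B) = -2*(6 + B)*2*B = -4*B*(6 + B))
T(k) = -¼ (T(k) = 1/(-4) = -¼)
h(a, s) = ¼ + a (h(a, s) = a - 1*(-¼) = a + ¼ = ¼ + a)
h(-4*(4 + 3), 22) + 132*(-908) = (¼ - 4*(4 + 3)) + 132*(-908) = (¼ - 4*7) - 119856 = (¼ - 28) - 119856 = -111/4 - 119856 = -479535/4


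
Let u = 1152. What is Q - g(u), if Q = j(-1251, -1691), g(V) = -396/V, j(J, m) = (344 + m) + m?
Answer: -97205/32 ≈ -3037.7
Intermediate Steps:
j(J, m) = 344 + 2*m
Q = -3038 (Q = 344 + 2*(-1691) = 344 - 3382 = -3038)
Q - g(u) = -3038 - (-396)/1152 = -3038 - 1*(-11/32) = -3038 + 11/32 = -97205/32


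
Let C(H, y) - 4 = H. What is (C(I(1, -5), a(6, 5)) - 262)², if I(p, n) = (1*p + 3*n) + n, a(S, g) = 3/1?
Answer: 76729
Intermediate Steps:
a(S, g) = 3 (a(S, g) = 3*1 = 3)
I(p, n) = p + 4*n (I(p, n) = (p + 3*n) + n = p + 4*n)
C(H, y) = 4 + H
(C(I(1, -5), a(6, 5)) - 262)² = ((4 + (1 + 4*(-5))) - 262)² = ((4 + (1 - 20)) - 262)² = ((4 - 19) - 262)² = (-15 - 262)² = (-277)² = 76729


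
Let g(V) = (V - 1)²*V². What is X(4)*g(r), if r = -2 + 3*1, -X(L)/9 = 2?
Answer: 0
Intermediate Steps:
X(L) = -18 (X(L) = -9*2 = -18)
r = 1 (r = -2 + 3 = 1)
g(V) = V²*(-1 + V)² (g(V) = (-1 + V)²*V² = V²*(-1 + V)²)
X(4)*g(r) = -18*1²*(-1 + 1)² = -18*0² = -18*0 = 0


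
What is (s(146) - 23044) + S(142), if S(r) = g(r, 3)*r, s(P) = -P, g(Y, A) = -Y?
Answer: -43354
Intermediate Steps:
S(r) = -r² (S(r) = (-r)*r = -r²)
(s(146) - 23044) + S(142) = (-1*146 - 23044) - 1*142² = (-146 - 23044) - 1*20164 = -23190 - 20164 = -43354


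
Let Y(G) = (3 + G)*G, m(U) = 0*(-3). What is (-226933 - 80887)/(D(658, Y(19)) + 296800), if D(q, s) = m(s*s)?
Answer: -15391/14840 ≈ -1.0371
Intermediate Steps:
m(U) = 0
Y(G) = G*(3 + G)
D(q, s) = 0
(-226933 - 80887)/(D(658, Y(19)) + 296800) = (-226933 - 80887)/(0 + 296800) = -307820/296800 = -307820*1/296800 = -15391/14840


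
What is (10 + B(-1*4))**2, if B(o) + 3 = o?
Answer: 9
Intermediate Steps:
B(o) = -3 + o
(10 + B(-1*4))**2 = (10 + (-3 - 1*4))**2 = (10 + (-3 - 4))**2 = (10 - 7)**2 = 3**2 = 9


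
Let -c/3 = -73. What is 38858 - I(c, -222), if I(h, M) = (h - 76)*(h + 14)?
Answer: 5539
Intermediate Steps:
c = 219 (c = -3*(-73) = 219)
I(h, M) = (-76 + h)*(14 + h)
38858 - I(c, -222) = 38858 - (-1064 + 219² - 62*219) = 38858 - (-1064 + 47961 - 13578) = 38858 - 1*33319 = 38858 - 33319 = 5539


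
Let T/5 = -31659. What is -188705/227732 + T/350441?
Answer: -102178805845/79806629812 ≈ -1.2803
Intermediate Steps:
T = -158295 (T = 5*(-31659) = -158295)
-188705/227732 + T/350441 = -188705/227732 - 158295/350441 = -102178805845/79806629812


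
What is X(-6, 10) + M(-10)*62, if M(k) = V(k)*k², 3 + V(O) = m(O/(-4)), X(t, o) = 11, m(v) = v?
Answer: -3089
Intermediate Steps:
V(O) = -3 - O/4 (V(O) = -3 + O/(-4) = -3 + O*(-¼) = -3 - O/4)
M(k) = k²*(-3 - k/4) (M(k) = (-3 - k/4)*k² = k²*(-3 - k/4))
X(-6, 10) + M(-10)*62 = 11 + ((¼)*(-10)²*(-12 - 1*(-10)))*62 = 11 + ((¼)*100*(-12 + 10))*62 = 11 + ((¼)*100*(-2))*62 = 11 - 50*62 = 11 - 3100 = -3089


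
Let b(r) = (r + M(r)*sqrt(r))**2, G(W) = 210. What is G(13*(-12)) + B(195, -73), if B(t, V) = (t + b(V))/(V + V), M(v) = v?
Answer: 414153/146 - 73*I*sqrt(73) ≈ 2836.7 - 623.71*I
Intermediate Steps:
b(r) = (r + r**(3/2))**2 (b(r) = (r + r*sqrt(r))**2 = (r + r**(3/2))**2)
B(t, V) = (t + (V + V**(3/2))**2)/(2*V) (B(t, V) = (t + (V + V**(3/2))**2)/(V + V) = (t + (V + V**(3/2))**2)/((2*V)) = (t + (V + V**(3/2))**2)*(1/(2*V)) = (t + (V + V**(3/2))**2)/(2*V))
G(13*(-12)) + B(195, -73) = 210 + (1/2)*(195 + (-73 + (-73)**(3/2))**2)/(-73) = 210 + (1/2)*(-1/73)*(195 + (-73 - 73*I*sqrt(73))**2) = 210 + (-195/146 - (-73 - 73*I*sqrt(73))**2/146) = 30465/146 - (-73 - 73*I*sqrt(73))**2/146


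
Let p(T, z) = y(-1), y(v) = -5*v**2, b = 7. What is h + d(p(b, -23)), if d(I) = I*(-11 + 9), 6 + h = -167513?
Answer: -167509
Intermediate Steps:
p(T, z) = -5 (p(T, z) = -5*(-1)**2 = -5*1 = -5)
h = -167519 (h = -6 - 167513 = -167519)
d(I) = -2*I (d(I) = I*(-2) = -2*I)
h + d(p(b, -23)) = -167519 - 2*(-5) = -167519 + 10 = -167509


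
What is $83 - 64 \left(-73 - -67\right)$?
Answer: $467$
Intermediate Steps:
$83 - 64 \left(-73 - -67\right) = 83 - 64 \left(-73 + 67\right) = 83 - -384 = 83 + 384 = 467$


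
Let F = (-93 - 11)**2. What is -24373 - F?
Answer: -35189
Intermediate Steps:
F = 10816 (F = (-104)**2 = 10816)
-24373 - F = -24373 - 1*10816 = -24373 - 10816 = -35189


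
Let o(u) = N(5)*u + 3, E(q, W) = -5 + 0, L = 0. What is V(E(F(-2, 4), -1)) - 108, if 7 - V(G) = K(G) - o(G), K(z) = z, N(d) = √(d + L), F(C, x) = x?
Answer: -93 - 5*√5 ≈ -104.18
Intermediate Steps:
N(d) = √d (N(d) = √(d + 0) = √d)
E(q, W) = -5
o(u) = 3 + u*√5 (o(u) = √5*u + 3 = u*√5 + 3 = 3 + u*√5)
V(G) = 10 - G + G*√5 (V(G) = 7 - (G - (3 + G*√5)) = 7 - (G + (-3 - G*√5)) = 7 - (-3 + G - G*√5) = 7 + (3 - G + G*√5) = 10 - G + G*√5)
V(E(F(-2, 4), -1)) - 108 = (10 - 1*(-5) - 5*√5) - 108 = (10 + 5 - 5*√5) - 108 = (15 - 5*√5) - 108 = -93 - 5*√5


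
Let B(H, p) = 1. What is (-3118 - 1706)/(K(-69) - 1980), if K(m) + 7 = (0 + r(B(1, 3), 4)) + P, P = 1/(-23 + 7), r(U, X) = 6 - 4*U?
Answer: 8576/3529 ≈ 2.4301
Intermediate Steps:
P = -1/16 (P = 1/(-16) = -1/16 ≈ -0.062500)
K(m) = -81/16 (K(m) = -7 + ((0 + (6 - 4*1)) - 1/16) = -7 + ((0 + (6 - 4)) - 1/16) = -7 + ((0 + 2) - 1/16) = -7 + (2 - 1/16) = -7 + 31/16 = -81/16)
(-3118 - 1706)/(K(-69) - 1980) = (-3118 - 1706)/(-81/16 - 1980) = -4824/(-31761/16) = -4824*(-16/31761) = 8576/3529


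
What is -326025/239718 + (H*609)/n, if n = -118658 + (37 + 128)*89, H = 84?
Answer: -15386937111/8308066538 ≈ -1.8520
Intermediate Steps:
n = -103973 (n = -118658 + 165*89 = -118658 + 14685 = -103973)
-326025/239718 + (H*609)/n = -326025/239718 + (84*609)/(-103973) = -326025*1/239718 + 51156*(-1/103973) = -108675/79906 - 51156/103973 = -15386937111/8308066538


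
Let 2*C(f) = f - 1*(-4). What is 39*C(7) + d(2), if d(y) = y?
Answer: 433/2 ≈ 216.50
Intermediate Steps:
C(f) = 2 + f/2 (C(f) = (f - 1*(-4))/2 = (f + 4)/2 = (4 + f)/2 = 2 + f/2)
39*C(7) + d(2) = 39*(2 + (1/2)*7) + 2 = 39*(2 + 7/2) + 2 = 39*(11/2) + 2 = 429/2 + 2 = 433/2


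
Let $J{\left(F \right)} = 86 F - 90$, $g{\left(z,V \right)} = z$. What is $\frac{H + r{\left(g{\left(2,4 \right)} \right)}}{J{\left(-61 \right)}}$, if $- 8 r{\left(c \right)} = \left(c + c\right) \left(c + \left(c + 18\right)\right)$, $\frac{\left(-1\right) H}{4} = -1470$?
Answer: $- \frac{5869}{5336} \approx -1.0999$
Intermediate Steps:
$H = 5880$ ($H = \left(-4\right) \left(-1470\right) = 5880$)
$r{\left(c \right)} = - \frac{c \left(18 + 2 c\right)}{4}$ ($r{\left(c \right)} = - \frac{\left(c + c\right) \left(c + \left(c + 18\right)\right)}{8} = - \frac{2 c \left(c + \left(18 + c\right)\right)}{8} = - \frac{2 c \left(18 + 2 c\right)}{8} = - \frac{c \left(18 + 2 c\right)}{4}$)
$J{\left(F \right)} = -90 + 86 F$
$\frac{H + r{\left(g{\left(2,4 \right)} \right)}}{J{\left(-61 \right)}} = \frac{5880 - 1 \left(9 + 2\right)}{-90 + 86 \left(-61\right)} = \frac{5880 - 1 \cdot 11}{-90 - 5246} = \frac{5880 - 11}{-5336} = 5869 \left(- \frac{1}{5336}\right) = - \frac{5869}{5336}$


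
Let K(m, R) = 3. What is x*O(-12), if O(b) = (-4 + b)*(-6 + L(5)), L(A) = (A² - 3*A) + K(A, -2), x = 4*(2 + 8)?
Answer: -4480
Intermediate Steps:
x = 40 (x = 4*10 = 40)
L(A) = 3 + A² - 3*A (L(A) = (A² - 3*A) + 3 = 3 + A² - 3*A)
O(b) = -28 + 7*b (O(b) = (-4 + b)*(-6 + (3 + 5² - 3*5)) = (-4 + b)*(-6 + (3 + 25 - 15)) = (-4 + b)*(-6 + 13) = (-4 + b)*7 = -28 + 7*b)
x*O(-12) = 40*(-28 + 7*(-12)) = 40*(-28 - 84) = 40*(-112) = -4480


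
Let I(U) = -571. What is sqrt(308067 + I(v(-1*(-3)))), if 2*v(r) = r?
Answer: 34*sqrt(266) ≈ 554.52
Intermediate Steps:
v(r) = r/2
sqrt(308067 + I(v(-1*(-3)))) = sqrt(308067 - 571) = sqrt(307496) = 34*sqrt(266)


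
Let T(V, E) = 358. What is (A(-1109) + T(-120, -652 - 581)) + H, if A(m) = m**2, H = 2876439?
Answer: 4106678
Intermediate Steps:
(A(-1109) + T(-120, -652 - 581)) + H = ((-1109)**2 + 358) + 2876439 = (1229881 + 358) + 2876439 = 1230239 + 2876439 = 4106678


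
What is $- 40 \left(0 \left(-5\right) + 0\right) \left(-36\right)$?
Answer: $0$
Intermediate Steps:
$- 40 \left(0 \left(-5\right) + 0\right) \left(-36\right) = - 40 \left(0 + 0\right) \left(-36\right) = \left(-40\right) 0 \left(-36\right) = 0 \left(-36\right) = 0$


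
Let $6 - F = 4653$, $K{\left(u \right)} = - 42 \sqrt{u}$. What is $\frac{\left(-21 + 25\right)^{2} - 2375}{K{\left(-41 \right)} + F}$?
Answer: $\frac{3654091}{7222311} - \frac{33026 i \sqrt{41}}{7222311} \approx 0.50595 - 0.02928 i$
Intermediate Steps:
$F = -4647$ ($F = 6 - 4653 = -4647$)
$\frac{\left(-21 + 25\right)^{2} - 2375}{K{\left(-41 \right)} + F} = \frac{\left(-21 + 25\right)^{2} - 2375}{- 42 \sqrt{-41} - 4647} = \frac{4^{2} - 2375}{- 42 i \sqrt{41} - 4647} = \frac{16 - 2375}{- 42 i \sqrt{41} - 4647} = - \frac{2359}{-4647 - 42 i \sqrt{41}}$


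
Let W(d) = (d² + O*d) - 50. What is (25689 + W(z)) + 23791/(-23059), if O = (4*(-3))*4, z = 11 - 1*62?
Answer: 707610801/23059 ≈ 30687.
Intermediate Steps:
z = -51 (z = 11 - 62 = -51)
O = -48 (O = -12*4 = -48)
W(d) = -50 + d² - 48*d (W(d) = (d² - 48*d) - 50 = -50 + d² - 48*d)
(25689 + W(z)) + 23791/(-23059) = (25689 + (-50 + (-51)² - 48*(-51))) + 23791/(-23059) = (25689 + (-50 + 2601 + 2448)) + 23791*(-1/23059) = (25689 + 4999) - 23791/23059 = 30688 - 23791/23059 = 707610801/23059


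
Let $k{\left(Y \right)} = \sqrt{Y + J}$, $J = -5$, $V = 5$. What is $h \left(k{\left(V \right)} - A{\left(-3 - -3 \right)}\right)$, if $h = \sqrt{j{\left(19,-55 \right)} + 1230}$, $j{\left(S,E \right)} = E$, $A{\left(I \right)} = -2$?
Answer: $10 \sqrt{47} \approx 68.557$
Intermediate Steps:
$k{\left(Y \right)} = \sqrt{-5 + Y}$ ($k{\left(Y \right)} = \sqrt{Y - 5} = \sqrt{-5 + Y}$)
$h = 5 \sqrt{47}$ ($h = \sqrt{-55 + 1230} = \sqrt{1175} = 5 \sqrt{47} \approx 34.278$)
$h \left(k{\left(V \right)} - A{\left(-3 - -3 \right)}\right) = 5 \sqrt{47} \left(\sqrt{-5 + 5} - -2\right) = 5 \sqrt{47} \left(\sqrt{0} + 2\right) = 5 \sqrt{47} \left(0 + 2\right) = 5 \sqrt{47} \cdot 2 = 10 \sqrt{47}$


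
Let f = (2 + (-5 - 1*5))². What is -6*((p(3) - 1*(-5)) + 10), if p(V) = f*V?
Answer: -1242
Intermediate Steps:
f = 64 (f = (2 + (-5 - 5))² = (2 - 10)² = (-8)² = 64)
p(V) = 64*V
-6*((p(3) - 1*(-5)) + 10) = -6*((64*3 - 1*(-5)) + 10) = -6*((192 + 5) + 10) = -6*(197 + 10) = -6*207 = -1242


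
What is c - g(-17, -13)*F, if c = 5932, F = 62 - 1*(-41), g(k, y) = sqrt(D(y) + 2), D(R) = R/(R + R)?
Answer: 5932 - 103*sqrt(10)/2 ≈ 5769.1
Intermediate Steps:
D(R) = 1/2 (D(R) = R/((2*R)) = (1/(2*R))*R = 1/2)
g(k, y) = sqrt(10)/2 (g(k, y) = sqrt(1/2 + 2) = sqrt(5/2) = sqrt(10)/2)
F = 103 (F = 62 + 41 = 103)
c - g(-17, -13)*F = 5932 - sqrt(10)/2*103 = 5932 - 103*sqrt(10)/2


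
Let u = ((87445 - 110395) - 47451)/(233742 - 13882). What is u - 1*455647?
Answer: -100178619821/219860 ≈ -4.5565e+5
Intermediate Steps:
u = -70401/219860 (u = (-22950 - 47451)/219860 = -70401*1/219860 = -70401/219860 ≈ -0.32021)
u - 1*455647 = -70401/219860 - 1*455647 = -70401/219860 - 455647 = -100178619821/219860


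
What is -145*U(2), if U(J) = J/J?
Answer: -145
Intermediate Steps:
U(J) = 1
-145*U(2) = -145*1 = -145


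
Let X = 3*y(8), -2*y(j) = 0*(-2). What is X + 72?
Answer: 72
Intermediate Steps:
y(j) = 0 (y(j) = -0*(-2) = -½*0 = 0)
X = 0 (X = 3*0 = 0)
X + 72 = 0 + 72 = 72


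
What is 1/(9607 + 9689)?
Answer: 1/19296 ≈ 5.1824e-5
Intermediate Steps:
1/(9607 + 9689) = 1/19296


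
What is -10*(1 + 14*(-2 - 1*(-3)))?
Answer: -150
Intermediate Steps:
-10*(1 + 14*(-2 - 1*(-3))) = -10*(1 + 14*(-2 + 3)) = -10*(1 + 14*1) = -10*(1 + 14) = -10*15 = -150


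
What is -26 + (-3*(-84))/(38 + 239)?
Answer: -6950/277 ≈ -25.090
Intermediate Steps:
-26 + (-3*(-84))/(38 + 239) = -26 + 252/277 = -6950/277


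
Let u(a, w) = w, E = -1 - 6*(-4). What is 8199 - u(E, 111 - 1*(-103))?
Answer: 7985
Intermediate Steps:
E = 23 (E = -1 + 24 = 23)
8199 - u(E, 111 - 1*(-103)) = 8199 - (111 - 1*(-103)) = 8199 - (111 + 103) = 8199 - 1*214 = 8199 - 214 = 7985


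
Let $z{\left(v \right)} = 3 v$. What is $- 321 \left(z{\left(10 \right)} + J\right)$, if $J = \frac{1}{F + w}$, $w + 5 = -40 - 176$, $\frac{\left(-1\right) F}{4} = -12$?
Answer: $- \frac{1665669}{173} \approx -9628.1$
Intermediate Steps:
$F = 48$ ($F = \left(-4\right) \left(-12\right) = 48$)
$w = -221$ ($w = -5 - 216 = -221$)
$J = - \frac{1}{173}$ ($J = \frac{1}{48 - 221} = \frac{1}{-173} = - \frac{1}{173} \approx -0.0057803$)
$- 321 \left(z{\left(10 \right)} + J\right) = - 321 \left(3 \cdot 10 - \frac{1}{173}\right) = - 321 \left(30 - \frac{1}{173}\right) = \left(-321\right) \frac{5189}{173} = - \frac{1665669}{173}$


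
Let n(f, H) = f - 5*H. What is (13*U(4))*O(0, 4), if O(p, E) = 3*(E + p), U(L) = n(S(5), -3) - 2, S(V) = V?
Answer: 2808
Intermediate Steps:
U(L) = 18 (U(L) = (5 - 5*(-3)) - 2 = (5 + 15) - 2 = 20 - 2 = 18)
O(p, E) = 3*E + 3*p
(13*U(4))*O(0, 4) = (13*18)*(3*4 + 3*0) = 234*(12 + 0) = 234*12 = 2808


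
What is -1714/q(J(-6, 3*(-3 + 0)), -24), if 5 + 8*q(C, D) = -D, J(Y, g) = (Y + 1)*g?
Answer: -13712/19 ≈ -721.68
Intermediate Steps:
J(Y, g) = g*(1 + Y) (J(Y, g) = (1 + Y)*g = g*(1 + Y))
q(C, D) = -5/8 - D/8 (q(C, D) = -5/8 + (-D)/8 = -5/8 - D/8)
-1714/q(J(-6, 3*(-3 + 0)), -24) = -1714/(-5/8 - 1/8*(-24)) = -1714/(-5/8 + 3) = -1714/19/8 = -1714*8/19 = -13712/19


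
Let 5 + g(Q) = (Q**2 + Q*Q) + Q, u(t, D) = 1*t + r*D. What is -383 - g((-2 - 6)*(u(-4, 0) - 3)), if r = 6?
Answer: -6706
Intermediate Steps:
u(t, D) = t + 6*D (u(t, D) = 1*t + 6*D = t + 6*D)
g(Q) = -5 + Q + 2*Q**2 (g(Q) = -5 + ((Q**2 + Q*Q) + Q) = -5 + ((Q**2 + Q**2) + Q) = -5 + (2*Q**2 + Q) = -5 + (Q + 2*Q**2) = -5 + Q + 2*Q**2)
-383 - g((-2 - 6)*(u(-4, 0) - 3)) = -383 - (-5 + (-2 - 6)*((-4 + 6*0) - 3) + 2*((-2 - 6)*((-4 + 6*0) - 3))**2) = -383 - (-5 - 8*((-4 + 0) - 3) + 2*(-8*((-4 + 0) - 3))**2) = -383 - (-5 - 8*(-4 - 3) + 2*(-8*(-4 - 3))**2) = -383 - (-5 - 8*(-7) + 2*(-8*(-7))**2) = -383 - (-5 + 56 + 2*56**2) = -383 - (-5 + 56 + 2*3136) = -383 - (-5 + 56 + 6272) = -383 - 1*6323 = -383 - 6323 = -6706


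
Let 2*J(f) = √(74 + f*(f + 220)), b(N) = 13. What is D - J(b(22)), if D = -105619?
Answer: -105619 - √3103/2 ≈ -1.0565e+5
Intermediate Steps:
J(f) = √(74 + f*(220 + f))/2 (J(f) = √(74 + f*(f + 220))/2 = √(74 + f*(220 + f))/2)
D - J(b(22)) = -105619 - √(74 + 13² + 220*13)/2 = -105619 - √(74 + 169 + 2860)/2 = -105619 - √3103/2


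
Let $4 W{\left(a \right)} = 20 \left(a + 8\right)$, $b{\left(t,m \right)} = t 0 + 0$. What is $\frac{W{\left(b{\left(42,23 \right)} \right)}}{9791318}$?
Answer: $\frac{20}{4895659} \approx 4.0853 \cdot 10^{-6}$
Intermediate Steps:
$b{\left(t,m \right)} = 0$ ($b{\left(t,m \right)} = 0 + 0 = 0$)
$W{\left(a \right)} = 40 + 5 a$ ($W{\left(a \right)} = \frac{20 \left(a + 8\right)}{4} = \frac{20 \left(8 + a\right)}{4} = \frac{160 + 20 a}{4} = 40 + 5 a$)
$\frac{W{\left(b{\left(42,23 \right)} \right)}}{9791318} = \frac{40 + 5 \cdot 0}{9791318} = \left(40 + 0\right) \frac{1}{9791318} = 40 \cdot \frac{1}{9791318} = \frac{20}{4895659}$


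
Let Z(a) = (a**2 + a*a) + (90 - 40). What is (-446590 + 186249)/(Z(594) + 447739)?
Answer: -260341/1153461 ≈ -0.22570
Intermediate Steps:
Z(a) = 50 + 2*a**2 (Z(a) = (a**2 + a**2) + 50 = 2*a**2 + 50 = 50 + 2*a**2)
(-446590 + 186249)/(Z(594) + 447739) = (-446590 + 186249)/((50 + 2*594**2) + 447739) = -260341/((50 + 2*352836) + 447739) = -260341/((50 + 705672) + 447739) = -260341/(705722 + 447739) = -260341/1153461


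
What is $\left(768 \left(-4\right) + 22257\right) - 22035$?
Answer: $-2850$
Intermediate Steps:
$\left(768 \left(-4\right) + 22257\right) - 22035 = \left(-3072 + 22257\right) - 22035 = 19185 - 22035 = -2850$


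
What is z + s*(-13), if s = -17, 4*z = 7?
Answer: 891/4 ≈ 222.75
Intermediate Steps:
z = 7/4 (z = (¼)*7 = 7/4 ≈ 1.7500)
z + s*(-13) = 7/4 - 17*(-13) = 7/4 + 221 = 891/4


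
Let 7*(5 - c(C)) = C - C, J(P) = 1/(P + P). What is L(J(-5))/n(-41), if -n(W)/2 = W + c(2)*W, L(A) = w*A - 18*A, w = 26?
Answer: -1/615 ≈ -0.0016260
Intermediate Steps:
J(P) = 1/(2*P)
c(C) = 5 (c(C) = 5 - (C - C)/7 = 5 - ⅐*0 = 5 + 0 = 5)
L(A) = 8*A (L(A) = 26*A - 18*A = 8*A)
n(W) = -12*W (n(W) = -2*(W + 5*W) = -12*W)
L(J(-5))/n(-41) = (8*((½)/(-5)))/((-12*(-41))) = (8*((½)*(-⅕)))/492 = (8*(-⅒))*(1/492) = -⅘*1/492 = -1/615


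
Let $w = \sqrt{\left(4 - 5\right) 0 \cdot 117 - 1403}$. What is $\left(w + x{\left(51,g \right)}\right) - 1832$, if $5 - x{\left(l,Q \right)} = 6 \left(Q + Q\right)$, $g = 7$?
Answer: $-1911 + i \sqrt{1403} \approx -1911.0 + 37.457 i$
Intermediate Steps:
$x{\left(l,Q \right)} = 5 - 12 Q$ ($x{\left(l,Q \right)} = 5 - 6 \left(Q + Q\right) = 5 - 6 \cdot 2 Q = 5 - 12 Q$)
$w = i \sqrt{1403}$ ($w = \sqrt{\left(-1\right) 0 \cdot 117 - 1403} = \sqrt{0 \cdot 117 - 1403} = \sqrt{0 - 1403} = \sqrt{-1403} = i \sqrt{1403} \approx 37.457 i$)
$\left(w + x{\left(51,g \right)}\right) - 1832 = \left(i \sqrt{1403} + \left(5 - 84\right)\right) - 1832 = \left(i \sqrt{1403} - 79\right) - 1832 = \left(-79 + i \sqrt{1403}\right) - 1832 = -1911 + i \sqrt{1403}$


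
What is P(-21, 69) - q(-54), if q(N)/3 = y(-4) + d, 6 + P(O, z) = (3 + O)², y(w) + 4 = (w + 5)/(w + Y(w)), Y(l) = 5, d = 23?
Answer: 258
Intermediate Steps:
y(w) = -3 (y(w) = -4 + (w + 5)/(w + 5) = -4 + (5 + w)/(5 + w) = -4 + 1 = -3)
P(O, z) = -6 + (3 + O)²
q(N) = 60 (q(N) = 3*(-3 + 23) = 3*20 = 60)
P(-21, 69) - q(-54) = (-6 + (3 - 21)²) - 1*60 = (-6 + (-18)²) - 60 = (-6 + 324) - 60 = 318 - 60 = 258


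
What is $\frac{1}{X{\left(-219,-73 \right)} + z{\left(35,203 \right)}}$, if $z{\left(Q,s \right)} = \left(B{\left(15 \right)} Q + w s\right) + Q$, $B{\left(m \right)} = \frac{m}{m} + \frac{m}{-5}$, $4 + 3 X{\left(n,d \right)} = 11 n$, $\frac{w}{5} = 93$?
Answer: $\frac{3}{280667} \approx 1.0689 \cdot 10^{-5}$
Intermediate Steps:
$w = 465$ ($w = 5 \cdot 93 = 465$)
$X{\left(n,d \right)} = - \frac{4}{3} + \frac{11 n}{3}$
$B{\left(m \right)} = 1 - \frac{m}{5}$ ($B{\left(m \right)} = 1 + m \left(- \frac{1}{5}\right) = 1 - \frac{m}{5}$)
$z{\left(Q,s \right)} = - Q + 465 s$ ($z{\left(Q,s \right)} = \left(\left(1 - 3\right) Q + 465 s\right) + Q = \left(- 2 Q + 465 s\right) + Q = - Q + 465 s$)
$\frac{1}{X{\left(-219,-73 \right)} + z{\left(35,203 \right)}} = \frac{1}{\left(- \frac{4}{3} + \frac{11}{3} \left(-219\right)\right) + \left(\left(-1\right) 35 + 465 \cdot 203\right)} = \frac{1}{\left(- \frac{4}{3} - 803\right) + \left(-35 + 94395\right)} = \frac{1}{- \frac{2413}{3} + 94360} = \frac{1}{\frac{280667}{3}} = \frac{3}{280667}$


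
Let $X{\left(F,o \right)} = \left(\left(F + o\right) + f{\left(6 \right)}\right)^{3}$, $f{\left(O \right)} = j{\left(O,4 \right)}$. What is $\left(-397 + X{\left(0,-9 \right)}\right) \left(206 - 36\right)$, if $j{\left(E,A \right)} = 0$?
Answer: $-191420$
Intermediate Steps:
$f{\left(O \right)} = 0$
$X{\left(F,o \right)} = \left(F + o\right)^{3}$ ($X{\left(F,o \right)} = \left(\left(F + o\right) + 0\right)^{3} = \left(F + o\right)^{3}$)
$\left(-397 + X{\left(0,-9 \right)}\right) \left(206 - 36\right) = \left(-397 + \left(0 - 9\right)^{3}\right) \left(206 - 36\right) = \left(-397 + \left(-9\right)^{3}\right) 170 = \left(-397 - 729\right) 170 = \left(-1126\right) 170 = -191420$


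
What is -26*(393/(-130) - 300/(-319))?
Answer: 86367/1595 ≈ 54.149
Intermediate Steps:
-26*(393/(-130) - 300/(-319)) = -26*(393*(-1/130) - 300*(-1/319)) = -26*(-393/130 + 300/319) = -26*(-86367/41470) = 86367/1595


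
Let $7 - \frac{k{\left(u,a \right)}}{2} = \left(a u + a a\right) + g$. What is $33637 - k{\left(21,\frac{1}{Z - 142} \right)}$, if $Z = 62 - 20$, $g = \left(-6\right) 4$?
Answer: $\frac{167872901}{5000} \approx 33575.0$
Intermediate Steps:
$g = -24$
$Z = 42$ ($Z = 62 - 20 = 42$)
$k{\left(u,a \right)} = 62 - 2 a^{2} - 2 a u$ ($k{\left(u,a \right)} = 14 - 2 \left(\left(a u + a a\right) - 24\right) = 14 - 2 \left(\left(a u + a^{2}\right) - 24\right) = 14 - 2 \left(\left(a^{2} + a u\right) - 24\right) = 14 - 2 \left(-24 + a^{2} + a u\right) = 14 - \left(-48 + 2 a^{2} + 2 a u\right) = 62 - 2 a^{2} - 2 a u$)
$33637 - k{\left(21,\frac{1}{Z - 142} \right)} = 33637 - \left(62 - 2 \left(\frac{1}{42 - 142}\right)^{2} - 2 \frac{1}{42 - 142} \cdot 21\right) = 33637 - \left(62 - 2 \left(\frac{1}{-100}\right)^{2} - 2 \frac{1}{-100} \cdot 21\right) = 33637 - \left(62 - 2 \left(- \frac{1}{100}\right)^{2} - \left(- \frac{1}{50}\right) 21\right) = 33637 - \left(62 - \frac{1}{5000} + \frac{21}{50}\right) = 33637 - \frac{312099}{5000} = \frac{167872901}{5000}$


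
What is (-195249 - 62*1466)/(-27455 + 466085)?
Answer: -286141/438630 ≈ -0.65235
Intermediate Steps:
(-195249 - 62*1466)/(-27455 + 466085) = (-195249 - 90892)/438630 = -286141*1/438630 = -286141/438630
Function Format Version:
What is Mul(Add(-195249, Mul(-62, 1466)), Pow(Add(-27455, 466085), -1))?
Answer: Rational(-286141, 438630) ≈ -0.65235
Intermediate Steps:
Mul(Add(-195249, Mul(-62, 1466)), Pow(Add(-27455, 466085), -1)) = Mul(Add(-195249, -90892), Pow(438630, -1)) = Mul(-286141, Rational(1, 438630)) = Rational(-286141, 438630)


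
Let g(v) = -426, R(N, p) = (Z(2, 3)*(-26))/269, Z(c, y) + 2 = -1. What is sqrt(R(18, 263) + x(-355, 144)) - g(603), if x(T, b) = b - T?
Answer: 426 + 7*sqrt(737329)/269 ≈ 448.34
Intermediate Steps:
Z(c, y) = -3 (Z(c, y) = -2 - 1 = -3)
R(N, p) = 78/269 (R(N, p) = -3*(-26)/269 = 78*(1/269) = 78/269)
sqrt(R(18, 263) + x(-355, 144)) - g(603) = sqrt(78/269 + (144 - 1*(-355))) - 1*(-426) = sqrt(78/269 + (144 + 355)) + 426 = sqrt(78/269 + 499) + 426 = sqrt(134309/269) + 426 = 7*sqrt(737329)/269 + 426 = 426 + 7*sqrt(737329)/269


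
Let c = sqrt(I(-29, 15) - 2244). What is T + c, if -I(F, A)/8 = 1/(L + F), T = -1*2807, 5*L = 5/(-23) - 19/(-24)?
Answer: -2807 + 6*I*sqrt(8084216449)/11389 ≈ -2807.0 + 47.368*I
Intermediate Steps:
L = 317/2760 (L = (5/(-23) - 19/(-24))/5 = (5*(-1/23) - 19*(-1/24))/5 = (-5/23 + 19/24)/5 = (1/5)*(317/552) = 317/2760 ≈ 0.11486)
T = -2807
I(F, A) = -8/(317/2760 + F)
c = 6*I*sqrt(8084216449)/11389 (c = sqrt(-22080/(317 + 2760*(-29)) - 2244) = sqrt(-22080/(317 - 80040) - 2244) = sqrt(-22080/(-79723) - 2244) = sqrt(-22080*(-1/79723) - 2244) = sqrt(22080/79723 - 2244) = sqrt(-178876332/79723) = 6*I*sqrt(8084216449)/11389 ≈ 47.368*I)
T + c = -2807 + 6*I*sqrt(8084216449)/11389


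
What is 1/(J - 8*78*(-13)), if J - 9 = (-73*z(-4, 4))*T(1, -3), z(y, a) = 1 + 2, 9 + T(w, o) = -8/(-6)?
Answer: 1/9800 ≈ 0.00010204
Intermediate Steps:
T(w, o) = -23/3 (T(w, o) = -9 - 8/(-6) = -9 - 8*(-1/6) = -9 + 4/3 = -23/3)
z(y, a) = 3
J = 1688 (J = 9 - 73*3*(-23/3) = 9 - 219*(-23/3) = 9 + 1679 = 1688)
1/(J - 8*78*(-13)) = 1/(1688 - 8*78*(-13)) = 1/(1688 - 624*(-13)) = 1/(1688 - 1*(-8112)) = 1/(1688 + 8112) = 1/9800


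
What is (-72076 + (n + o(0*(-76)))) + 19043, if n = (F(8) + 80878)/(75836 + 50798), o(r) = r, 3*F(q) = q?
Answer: -10073550062/189951 ≈ -53032.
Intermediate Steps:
F(q) = q/3
n = 121321/189951 (n = ((⅓)*8 + 80878)/(75836 + 50798) = (8/3 + 80878)/126634 = (242642/3)*(1/126634) = 121321/189951 ≈ 0.63870)
(-72076 + (n + o(0*(-76)))) + 19043 = (-72076 + (121321/189951 + 0*(-76))) + 19043 = (-72076 + (121321/189951 + 0)) + 19043 = (-72076 + 121321/189951) + 19043 = -13690786955/189951 + 19043 = -10073550062/189951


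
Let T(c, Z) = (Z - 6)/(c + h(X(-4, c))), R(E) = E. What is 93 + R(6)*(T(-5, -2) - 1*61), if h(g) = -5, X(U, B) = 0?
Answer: -1341/5 ≈ -268.20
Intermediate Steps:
T(c, Z) = (-6 + Z)/(-5 + c) (T(c, Z) = (Z - 6)/(c - 5) = (-6 + Z)/(-5 + c))
93 + R(6)*(T(-5, -2) - 1*61) = 93 + 6*((-6 - 2)/(-5 - 5) - 1*61) = 93 + 6*(-8/(-10) - 61) = 93 + 6*(-1/10*(-8) - 61) = 93 + 6*(4/5 - 61) = 93 + 6*(-301/5) = 93 - 1806/5 = -1341/5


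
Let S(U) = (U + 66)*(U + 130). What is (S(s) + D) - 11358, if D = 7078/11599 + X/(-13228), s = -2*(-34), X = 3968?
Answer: 582054569120/38357893 ≈ 15174.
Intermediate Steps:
s = 68
S(U) = (66 + U)*(130 + U)
D = 11900738/38357893 (D = 7078/11599 + 3968/(-13228) = 7078*(1/11599) + 3968*(-1/13228) = 7078/11599 - 992/3307 = 11900738/38357893 ≈ 0.31026)
(S(s) + D) - 11358 = ((8580 + 68**2 + 196*68) + 11900738/38357893) - 11358 = ((8580 + 4624 + 13328) + 11900738/38357893) - 11358 = (26532 + 11900738/38357893) - 11358 = 1017723517814/38357893 - 11358 = 582054569120/38357893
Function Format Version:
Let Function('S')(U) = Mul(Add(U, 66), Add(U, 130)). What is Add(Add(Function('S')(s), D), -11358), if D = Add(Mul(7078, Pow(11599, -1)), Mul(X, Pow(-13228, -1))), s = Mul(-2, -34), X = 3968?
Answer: Rational(582054569120, 38357893) ≈ 15174.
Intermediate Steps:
s = 68
Function('S')(U) = Mul(Add(66, U), Add(130, U))
D = Rational(11900738, 38357893) (D = Add(Mul(7078, Pow(11599, -1)), Mul(3968, Pow(-13228, -1))) = Add(Mul(7078, Rational(1, 11599)), Mul(3968, Rational(-1, 13228))) = Add(Rational(7078, 11599), Rational(-992, 3307)) = Rational(11900738, 38357893) ≈ 0.31026)
Add(Add(Function('S')(s), D), -11358) = Add(Add(Add(8580, Pow(68, 2), Mul(196, 68)), Rational(11900738, 38357893)), -11358) = Add(Add(Add(8580, 4624, 13328), Rational(11900738, 38357893)), -11358) = Add(Add(26532, Rational(11900738, 38357893)), -11358) = Add(Rational(1017723517814, 38357893), -11358) = Rational(582054569120, 38357893)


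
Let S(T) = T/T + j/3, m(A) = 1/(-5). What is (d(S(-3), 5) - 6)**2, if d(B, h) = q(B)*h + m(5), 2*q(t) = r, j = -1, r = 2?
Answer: 36/25 ≈ 1.4400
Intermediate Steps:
m(A) = -1/5
S(T) = 2/3 (S(T) = T/T - 1/3 = 1 - 1*1/3 = 1 - 1/3 = 2/3)
q(t) = 1 (q(t) = (1/2)*2 = 1)
d(B, h) = -1/5 + h (d(B, h) = 1*h - 1/5 = h - 1/5 = -1/5 + h)
(d(S(-3), 5) - 6)**2 = ((-1/5 + 5) - 6)**2 = (24/5 - 6)**2 = (-6/5)**2 = 36/25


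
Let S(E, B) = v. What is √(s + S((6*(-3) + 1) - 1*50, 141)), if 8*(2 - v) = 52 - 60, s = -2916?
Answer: I*√2913 ≈ 53.972*I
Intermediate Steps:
v = 3 (v = 2 - (52 - 60)/8 = 2 - ⅛*(-8) = 2 + 1 = 3)
S(E, B) = 3
√(s + S((6*(-3) + 1) - 1*50, 141)) = √(-2916 + 3) = √(-2913) = I*√2913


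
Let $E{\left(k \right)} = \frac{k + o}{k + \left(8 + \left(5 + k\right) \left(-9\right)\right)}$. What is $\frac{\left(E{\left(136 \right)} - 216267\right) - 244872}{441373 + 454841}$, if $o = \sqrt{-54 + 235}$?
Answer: $- \frac{518781511}{1008240750} - \frac{\sqrt{181}}{1008240750} \approx -0.51454$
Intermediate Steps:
$o = \sqrt{181} \approx 13.454$
$E{\left(k \right)} = \frac{k + \sqrt{181}}{-37 - 8 k}$ ($E{\left(k \right)} = \frac{k + \sqrt{181}}{k + \left(8 + \left(5 + k\right) \left(-9\right)\right)} = \frac{k + \sqrt{181}}{k + \left(8 - \left(45 + 9 k\right)\right)} = \frac{k + \sqrt{181}}{k - \left(37 + 9 k\right)} = \frac{k + \sqrt{181}}{-37 - 8 k}$)
$\frac{\left(E{\left(136 \right)} - 216267\right) - 244872}{441373 + 454841} = \frac{\left(\frac{\left(-1\right) 136 - \sqrt{181}}{37 + 8 \cdot 136} - 216267\right) - 244872}{441373 + 454841} = \frac{\left(\frac{-136 - \sqrt{181}}{37 + 1088} - 216267\right) - 244872}{896214} = \left(\left(\frac{-136 - \sqrt{181}}{1125} - 216267\right) - 244872\right) \frac{1}{896214} = \left(\left(\left(- \frac{136}{1125} - \frac{\sqrt{181}}{1125}\right) - 216267\right) - 244872\right) \frac{1}{896214} = \left(\left(- \frac{243300511}{1125} - \frac{\sqrt{181}}{1125}\right) - 244872\right) \frac{1}{896214} = \left(- \frac{518781511}{1125} - \frac{\sqrt{181}}{1125}\right) \frac{1}{896214} = - \frac{518781511}{1008240750} - \frac{\sqrt{181}}{1008240750}$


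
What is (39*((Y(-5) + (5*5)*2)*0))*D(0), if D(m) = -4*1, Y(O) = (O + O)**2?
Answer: 0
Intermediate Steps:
Y(O) = 4*O**2 (Y(O) = (2*O)**2 = 4*O**2)
D(m) = -4
(39*((Y(-5) + (5*5)*2)*0))*D(0) = (39*((4*(-5)**2 + (5*5)*2)*0))*(-4) = (39*((4*25 + 25*2)*0))*(-4) = (39*((100 + 50)*0))*(-4) = (39*(150*0))*(-4) = (39*0)*(-4) = 0*(-4) = 0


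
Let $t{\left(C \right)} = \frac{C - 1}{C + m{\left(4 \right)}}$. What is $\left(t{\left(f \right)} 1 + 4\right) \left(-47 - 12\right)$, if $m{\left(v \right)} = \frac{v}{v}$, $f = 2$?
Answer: $- \frac{767}{3} \approx -255.67$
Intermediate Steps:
$m{\left(v \right)} = 1$
$t{\left(C \right)} = \frac{-1 + C}{1 + C}$ ($t{\left(C \right)} = \frac{C - 1}{C + 1} = \frac{-1 + C}{1 + C}$)
$\left(t{\left(f \right)} 1 + 4\right) \left(-47 - 12\right) = \left(\frac{-1 + 2}{1 + 2} \cdot 1 + 4\right) \left(-47 - 12\right) = \left(\frac{1}{3} \cdot 1 \cdot 1 + 4\right) \left(-59\right) = \left(\frac{1}{3} \cdot 1 + 4\right) \left(-59\right) = \left(\frac{1}{3} + 4\right) \left(-59\right) = \frac{13}{3} \left(-59\right) = - \frac{767}{3}$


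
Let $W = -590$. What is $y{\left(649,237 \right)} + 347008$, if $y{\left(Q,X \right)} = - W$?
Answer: $347598$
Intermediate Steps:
$y{\left(Q,X \right)} = 590$ ($y{\left(Q,X \right)} = \left(-1\right) \left(-590\right) = 590$)
$y{\left(649,237 \right)} + 347008 = 590 + 347008 = 347598$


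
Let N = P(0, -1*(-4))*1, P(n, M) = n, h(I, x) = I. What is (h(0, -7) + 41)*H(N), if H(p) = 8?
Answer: 328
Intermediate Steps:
N = 0 (N = 0*1 = 0)
(h(0, -7) + 41)*H(N) = (0 + 41)*8 = 41*8 = 328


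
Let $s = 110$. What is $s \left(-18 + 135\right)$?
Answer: $12870$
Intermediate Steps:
$s \left(-18 + 135\right) = 110 \left(-18 + 135\right) = 110 \cdot 117 = 12870$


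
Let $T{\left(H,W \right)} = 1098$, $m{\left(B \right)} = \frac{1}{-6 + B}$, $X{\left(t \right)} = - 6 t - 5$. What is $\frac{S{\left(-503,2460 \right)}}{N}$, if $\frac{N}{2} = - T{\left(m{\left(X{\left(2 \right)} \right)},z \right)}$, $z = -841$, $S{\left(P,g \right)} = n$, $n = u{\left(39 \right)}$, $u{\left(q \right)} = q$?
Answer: $- \frac{13}{732} \approx -0.01776$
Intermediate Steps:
$n = 39$
$S{\left(P,g \right)} = 39$
$X{\left(t \right)} = -5 - 6 t$
$N = -2196$ ($N = 2 \left(\left(-1\right) 1098\right) = 2 \left(-1098\right) = -2196$)
$\frac{S{\left(-503,2460 \right)}}{N} = \frac{39}{-2196} = 39 \left(- \frac{1}{2196}\right) = - \frac{13}{732}$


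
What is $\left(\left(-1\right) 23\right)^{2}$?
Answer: $529$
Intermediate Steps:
$\left(\left(-1\right) 23\right)^{2} = \left(-23\right)^{2} = 529$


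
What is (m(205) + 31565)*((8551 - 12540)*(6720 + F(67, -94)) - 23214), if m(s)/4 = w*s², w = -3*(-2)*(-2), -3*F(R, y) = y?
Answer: 160564101188480/3 ≈ 5.3521e+13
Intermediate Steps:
F(R, y) = -y/3
w = -12 (w = 6*(-2) = -12)
m(s) = -48*s² (m(s) = 4*(-12*s²) = -48*s²)
(m(205) + 31565)*((8551 - 12540)*(6720 + F(67, -94)) - 23214) = (-48*205² + 31565)*((8551 - 12540)*(6720 - ⅓*(-94)) - 23214) = (-48*42025 + 31565)*(-3989*(6720 + 94/3) - 23214) = (-2017200 + 31565)*(-3989*20254/3 - 23214) = -1985635*(-80793206/3 - 23214) = -1985635*(-80862848/3) = 160564101188480/3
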